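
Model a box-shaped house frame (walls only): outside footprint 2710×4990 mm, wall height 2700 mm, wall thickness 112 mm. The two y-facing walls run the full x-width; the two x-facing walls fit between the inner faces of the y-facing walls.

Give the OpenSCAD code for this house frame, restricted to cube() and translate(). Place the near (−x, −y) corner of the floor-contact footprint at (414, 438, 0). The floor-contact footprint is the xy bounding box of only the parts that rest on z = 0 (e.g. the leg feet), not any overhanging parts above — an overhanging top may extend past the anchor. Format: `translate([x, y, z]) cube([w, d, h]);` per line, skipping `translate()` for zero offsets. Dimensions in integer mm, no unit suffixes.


translate([414, 438, 0]) cube([2710, 112, 2700]);
translate([414, 5316, 0]) cube([2710, 112, 2700]);
translate([414, 550, 0]) cube([112, 4766, 2700]);
translate([3012, 550, 0]) cube([112, 4766, 2700]);


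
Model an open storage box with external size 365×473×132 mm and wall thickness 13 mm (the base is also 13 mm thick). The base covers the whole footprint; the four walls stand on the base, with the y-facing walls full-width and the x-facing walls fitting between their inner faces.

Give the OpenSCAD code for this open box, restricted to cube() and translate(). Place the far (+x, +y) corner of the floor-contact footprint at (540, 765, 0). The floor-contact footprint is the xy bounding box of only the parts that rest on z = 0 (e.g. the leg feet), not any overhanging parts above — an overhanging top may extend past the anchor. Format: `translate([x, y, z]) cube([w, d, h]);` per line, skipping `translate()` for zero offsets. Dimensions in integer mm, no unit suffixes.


translate([175, 292, 0]) cube([365, 473, 13]);
translate([175, 292, 13]) cube([365, 13, 119]);
translate([175, 752, 13]) cube([365, 13, 119]);
translate([175, 305, 13]) cube([13, 447, 119]);
translate([527, 305, 13]) cube([13, 447, 119]);


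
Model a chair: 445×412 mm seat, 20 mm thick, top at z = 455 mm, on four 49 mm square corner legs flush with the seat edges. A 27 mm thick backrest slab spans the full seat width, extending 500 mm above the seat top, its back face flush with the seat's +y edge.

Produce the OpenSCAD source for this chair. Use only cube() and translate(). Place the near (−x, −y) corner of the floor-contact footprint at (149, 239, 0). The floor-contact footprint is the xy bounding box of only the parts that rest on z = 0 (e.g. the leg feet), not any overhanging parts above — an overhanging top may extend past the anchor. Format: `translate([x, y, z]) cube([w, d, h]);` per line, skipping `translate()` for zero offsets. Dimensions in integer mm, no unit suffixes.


translate([149, 239, 435]) cube([445, 412, 20]);
translate([149, 239, 0]) cube([49, 49, 435]);
translate([545, 239, 0]) cube([49, 49, 435]);
translate([149, 602, 0]) cube([49, 49, 435]);
translate([545, 602, 0]) cube([49, 49, 435]);
translate([149, 624, 455]) cube([445, 27, 500]);


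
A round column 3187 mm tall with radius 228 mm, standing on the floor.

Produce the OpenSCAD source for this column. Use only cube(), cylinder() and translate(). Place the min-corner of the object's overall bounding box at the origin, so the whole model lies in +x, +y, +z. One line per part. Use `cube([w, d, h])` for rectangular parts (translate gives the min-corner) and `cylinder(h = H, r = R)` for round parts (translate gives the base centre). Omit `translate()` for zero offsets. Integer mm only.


translate([228, 228, 0]) cylinder(h = 3187, r = 228);


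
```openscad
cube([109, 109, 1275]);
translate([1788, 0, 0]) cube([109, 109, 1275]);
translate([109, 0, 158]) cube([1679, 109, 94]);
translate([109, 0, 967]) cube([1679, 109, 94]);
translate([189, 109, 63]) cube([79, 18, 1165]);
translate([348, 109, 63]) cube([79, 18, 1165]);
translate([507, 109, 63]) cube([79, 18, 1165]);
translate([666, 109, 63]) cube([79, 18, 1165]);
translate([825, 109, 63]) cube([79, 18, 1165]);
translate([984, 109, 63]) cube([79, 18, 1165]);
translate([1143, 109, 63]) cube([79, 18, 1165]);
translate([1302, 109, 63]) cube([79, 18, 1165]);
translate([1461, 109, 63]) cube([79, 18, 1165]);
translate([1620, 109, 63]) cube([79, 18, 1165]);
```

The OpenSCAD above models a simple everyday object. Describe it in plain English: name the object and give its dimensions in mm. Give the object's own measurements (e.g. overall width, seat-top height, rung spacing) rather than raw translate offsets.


A fence section. Two 109×109 mm posts, 1275 mm tall, stand on the floor with a clear span of 1679 mm between their inner faces. Two horizontal rails of 109×94 mm section span the gap between the posts with their undersides at z = 158 mm and z = 967 mm, flush with the posts' −y face. 10 pickets, each 79 mm wide, 18 mm thick and 1165 mm tall, are fixed to the +y face of the rails with their bottoms at z = 63 mm, spaced across the span with a 80 mm gap after the −x post and between neighbouring pickets, with 89 mm left before the +x post.


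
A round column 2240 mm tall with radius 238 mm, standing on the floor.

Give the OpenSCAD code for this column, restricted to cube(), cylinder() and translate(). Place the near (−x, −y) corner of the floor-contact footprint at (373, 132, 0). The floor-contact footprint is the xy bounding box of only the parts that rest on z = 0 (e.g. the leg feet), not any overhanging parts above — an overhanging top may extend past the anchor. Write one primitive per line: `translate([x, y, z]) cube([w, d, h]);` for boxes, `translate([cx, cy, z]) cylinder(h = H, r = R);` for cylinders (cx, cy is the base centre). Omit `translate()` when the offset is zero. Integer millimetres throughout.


translate([611, 370, 0]) cylinder(h = 2240, r = 238);


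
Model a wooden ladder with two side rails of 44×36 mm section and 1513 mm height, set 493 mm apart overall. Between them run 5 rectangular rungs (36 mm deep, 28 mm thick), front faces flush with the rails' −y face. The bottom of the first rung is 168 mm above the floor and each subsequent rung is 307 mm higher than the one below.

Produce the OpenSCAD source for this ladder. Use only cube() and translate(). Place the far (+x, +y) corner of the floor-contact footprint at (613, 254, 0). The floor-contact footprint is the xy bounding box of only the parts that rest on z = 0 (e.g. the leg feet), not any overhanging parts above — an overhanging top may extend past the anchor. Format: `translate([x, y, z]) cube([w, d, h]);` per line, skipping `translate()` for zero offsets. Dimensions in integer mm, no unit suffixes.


translate([120, 218, 0]) cube([44, 36, 1513]);
translate([569, 218, 0]) cube([44, 36, 1513]);
translate([164, 218, 168]) cube([405, 36, 28]);
translate([164, 218, 475]) cube([405, 36, 28]);
translate([164, 218, 782]) cube([405, 36, 28]);
translate([164, 218, 1089]) cube([405, 36, 28]);
translate([164, 218, 1396]) cube([405, 36, 28]);


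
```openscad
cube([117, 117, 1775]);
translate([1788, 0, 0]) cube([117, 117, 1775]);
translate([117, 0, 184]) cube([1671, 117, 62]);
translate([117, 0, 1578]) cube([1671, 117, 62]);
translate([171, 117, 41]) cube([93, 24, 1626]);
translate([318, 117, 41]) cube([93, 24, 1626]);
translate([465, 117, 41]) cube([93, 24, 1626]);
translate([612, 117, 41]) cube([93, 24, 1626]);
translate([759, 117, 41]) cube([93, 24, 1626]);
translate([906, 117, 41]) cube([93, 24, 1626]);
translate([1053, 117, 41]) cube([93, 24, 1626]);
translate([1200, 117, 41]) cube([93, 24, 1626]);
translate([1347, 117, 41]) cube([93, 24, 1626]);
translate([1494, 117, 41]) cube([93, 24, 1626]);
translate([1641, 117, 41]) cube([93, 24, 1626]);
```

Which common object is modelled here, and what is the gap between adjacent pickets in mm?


A fence section. The picket gap is 54 mm.

Two posts, two rails, 11 pickets — a fence section. Span 1671 mm holds 11 pickets of 93 mm with 12 equal gaps: ⌊(1671 − 11·93) / 12⌋ = 54 mm.


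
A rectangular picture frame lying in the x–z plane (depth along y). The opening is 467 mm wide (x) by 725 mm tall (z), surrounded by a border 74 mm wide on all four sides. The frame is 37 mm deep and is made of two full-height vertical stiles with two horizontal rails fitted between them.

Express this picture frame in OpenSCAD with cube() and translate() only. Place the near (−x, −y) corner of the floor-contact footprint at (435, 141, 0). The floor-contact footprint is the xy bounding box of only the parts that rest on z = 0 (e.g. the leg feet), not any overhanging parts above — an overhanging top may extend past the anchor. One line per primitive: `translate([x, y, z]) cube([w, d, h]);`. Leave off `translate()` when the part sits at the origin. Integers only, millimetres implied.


translate([435, 141, 0]) cube([74, 37, 873]);
translate([976, 141, 0]) cube([74, 37, 873]);
translate([509, 141, 0]) cube([467, 37, 74]);
translate([509, 141, 799]) cube([467, 37, 74]);


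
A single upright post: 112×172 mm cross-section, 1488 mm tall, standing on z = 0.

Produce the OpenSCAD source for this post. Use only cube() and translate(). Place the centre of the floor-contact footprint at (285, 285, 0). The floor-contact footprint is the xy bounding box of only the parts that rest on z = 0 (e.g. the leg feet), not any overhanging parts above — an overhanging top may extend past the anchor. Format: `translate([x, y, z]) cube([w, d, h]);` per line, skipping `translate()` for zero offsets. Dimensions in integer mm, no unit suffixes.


translate([229, 199, 0]) cube([112, 172, 1488]);


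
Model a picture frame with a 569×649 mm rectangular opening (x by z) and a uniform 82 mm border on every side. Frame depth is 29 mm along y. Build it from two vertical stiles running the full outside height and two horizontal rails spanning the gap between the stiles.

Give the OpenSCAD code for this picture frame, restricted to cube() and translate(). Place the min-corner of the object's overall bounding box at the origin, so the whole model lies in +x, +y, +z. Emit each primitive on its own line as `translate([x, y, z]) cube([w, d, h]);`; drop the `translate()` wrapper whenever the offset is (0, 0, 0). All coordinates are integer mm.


cube([82, 29, 813]);
translate([651, 0, 0]) cube([82, 29, 813]);
translate([82, 0, 0]) cube([569, 29, 82]);
translate([82, 0, 731]) cube([569, 29, 82]);


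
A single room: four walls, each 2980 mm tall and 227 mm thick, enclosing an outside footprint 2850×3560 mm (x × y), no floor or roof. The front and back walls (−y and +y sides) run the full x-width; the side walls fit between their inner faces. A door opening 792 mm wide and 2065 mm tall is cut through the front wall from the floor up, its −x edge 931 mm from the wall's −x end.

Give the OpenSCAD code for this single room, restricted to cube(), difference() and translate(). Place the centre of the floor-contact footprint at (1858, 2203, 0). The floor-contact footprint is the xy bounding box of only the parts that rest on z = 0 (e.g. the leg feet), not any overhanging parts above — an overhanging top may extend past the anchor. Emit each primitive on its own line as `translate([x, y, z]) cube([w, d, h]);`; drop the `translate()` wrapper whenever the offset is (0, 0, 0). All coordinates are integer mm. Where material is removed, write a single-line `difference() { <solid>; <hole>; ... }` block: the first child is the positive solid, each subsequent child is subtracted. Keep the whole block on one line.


difference() { translate([433, 423, 0]) cube([2850, 227, 2980]); translate([1364, 423, 0]) cube([792, 227, 2065]); }
translate([433, 3756, 0]) cube([2850, 227, 2980]);
translate([433, 650, 0]) cube([227, 3106, 2980]);
translate([3056, 650, 0]) cube([227, 3106, 2980]);


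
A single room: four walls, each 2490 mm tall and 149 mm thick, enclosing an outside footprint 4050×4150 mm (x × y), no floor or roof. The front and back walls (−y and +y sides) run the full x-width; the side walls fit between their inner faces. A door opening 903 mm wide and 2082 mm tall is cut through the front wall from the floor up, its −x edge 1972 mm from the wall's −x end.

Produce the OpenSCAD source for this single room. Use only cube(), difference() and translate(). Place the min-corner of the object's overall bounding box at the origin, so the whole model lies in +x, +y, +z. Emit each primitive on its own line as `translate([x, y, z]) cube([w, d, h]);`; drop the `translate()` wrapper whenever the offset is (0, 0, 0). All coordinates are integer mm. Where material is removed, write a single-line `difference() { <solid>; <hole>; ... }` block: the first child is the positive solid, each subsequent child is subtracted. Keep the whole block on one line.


difference() { cube([4050, 149, 2490]); translate([1972, 0, 0]) cube([903, 149, 2082]); }
translate([0, 4001, 0]) cube([4050, 149, 2490]);
translate([0, 149, 0]) cube([149, 3852, 2490]);
translate([3901, 149, 0]) cube([149, 3852, 2490]);


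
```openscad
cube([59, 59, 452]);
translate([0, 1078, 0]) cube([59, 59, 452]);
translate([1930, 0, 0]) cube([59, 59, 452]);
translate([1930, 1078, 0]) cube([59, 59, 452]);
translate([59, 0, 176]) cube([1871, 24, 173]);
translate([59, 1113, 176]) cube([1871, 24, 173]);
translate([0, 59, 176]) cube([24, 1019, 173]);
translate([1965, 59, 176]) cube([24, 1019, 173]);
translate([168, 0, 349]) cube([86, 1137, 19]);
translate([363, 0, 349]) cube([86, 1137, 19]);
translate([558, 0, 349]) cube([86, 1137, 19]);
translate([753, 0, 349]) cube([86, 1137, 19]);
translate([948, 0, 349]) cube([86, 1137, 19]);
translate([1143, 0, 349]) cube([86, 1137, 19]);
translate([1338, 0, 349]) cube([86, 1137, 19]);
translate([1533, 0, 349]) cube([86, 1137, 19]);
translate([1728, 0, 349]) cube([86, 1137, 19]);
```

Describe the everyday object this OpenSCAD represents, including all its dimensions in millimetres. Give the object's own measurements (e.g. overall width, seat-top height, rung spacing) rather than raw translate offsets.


A bed frame 1989 mm long (x) by 1137 mm wide (y). Four 59×59 mm corner posts, 452 mm tall, at the corners of the footprint. Four rails of 24 mm thickness and 173 mm height run between adjacent posts with their undersides at z = 176 mm, their outer faces flush with the outside of the frame (the two x-running rails run between the posts' inner faces; the two y-running rails run between the posts' inner faces). 9 slats, each 86 mm wide (x) and 19 mm thick, lie across the top of the two x-running rails, running the full 1137 mm width of the frame in y; along x they sit between the end posts with a 109 mm gap after the −x posts and between neighbouring slats, leaving 116 mm before the +x posts.


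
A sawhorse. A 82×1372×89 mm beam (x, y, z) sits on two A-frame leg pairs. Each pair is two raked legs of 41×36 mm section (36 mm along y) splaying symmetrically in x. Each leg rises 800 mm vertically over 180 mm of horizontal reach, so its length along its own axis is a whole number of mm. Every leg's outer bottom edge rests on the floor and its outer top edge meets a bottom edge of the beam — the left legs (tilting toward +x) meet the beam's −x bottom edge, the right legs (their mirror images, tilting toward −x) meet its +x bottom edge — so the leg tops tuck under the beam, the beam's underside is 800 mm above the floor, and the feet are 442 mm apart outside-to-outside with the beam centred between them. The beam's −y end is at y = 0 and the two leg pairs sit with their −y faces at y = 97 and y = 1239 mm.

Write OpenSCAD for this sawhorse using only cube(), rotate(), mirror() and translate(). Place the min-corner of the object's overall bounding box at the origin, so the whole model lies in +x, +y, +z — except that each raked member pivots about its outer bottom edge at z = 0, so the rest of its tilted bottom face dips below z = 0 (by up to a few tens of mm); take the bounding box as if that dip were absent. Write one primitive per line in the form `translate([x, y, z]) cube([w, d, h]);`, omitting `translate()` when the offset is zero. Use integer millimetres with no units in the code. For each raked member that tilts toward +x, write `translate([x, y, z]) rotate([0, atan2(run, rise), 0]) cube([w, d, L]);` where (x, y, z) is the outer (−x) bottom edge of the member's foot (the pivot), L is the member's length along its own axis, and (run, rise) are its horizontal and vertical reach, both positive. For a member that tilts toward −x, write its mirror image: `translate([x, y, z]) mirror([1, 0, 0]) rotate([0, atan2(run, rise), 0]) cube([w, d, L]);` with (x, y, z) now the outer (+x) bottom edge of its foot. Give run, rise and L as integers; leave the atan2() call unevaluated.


translate([180, 0, 800]) cube([82, 1372, 89]);
translate([0, 97, 0]) rotate([0, atan2(180, 800), 0]) cube([41, 36, 820]);
translate([442, 97, 0]) mirror([1, 0, 0]) rotate([0, atan2(180, 800), 0]) cube([41, 36, 820]);
translate([0, 1239, 0]) rotate([0, atan2(180, 800), 0]) cube([41, 36, 820]);
translate([442, 1239, 0]) mirror([1, 0, 0]) rotate([0, atan2(180, 800), 0]) cube([41, 36, 820]);


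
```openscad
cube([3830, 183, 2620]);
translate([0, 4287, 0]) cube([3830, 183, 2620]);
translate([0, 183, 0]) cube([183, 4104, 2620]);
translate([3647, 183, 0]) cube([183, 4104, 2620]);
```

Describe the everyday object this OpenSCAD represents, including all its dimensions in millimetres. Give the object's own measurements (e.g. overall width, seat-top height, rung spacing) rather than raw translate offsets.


The wall frame of a small rectangular building: four walls, each 2620 mm tall and 183 mm thick, enclosing a footprint 3830 mm (x) by 4470 mm (y) outside-to-outside, with no floor or roof. The front and back walls (the −y and +y sides) span the full width; the two side walls fit between them.


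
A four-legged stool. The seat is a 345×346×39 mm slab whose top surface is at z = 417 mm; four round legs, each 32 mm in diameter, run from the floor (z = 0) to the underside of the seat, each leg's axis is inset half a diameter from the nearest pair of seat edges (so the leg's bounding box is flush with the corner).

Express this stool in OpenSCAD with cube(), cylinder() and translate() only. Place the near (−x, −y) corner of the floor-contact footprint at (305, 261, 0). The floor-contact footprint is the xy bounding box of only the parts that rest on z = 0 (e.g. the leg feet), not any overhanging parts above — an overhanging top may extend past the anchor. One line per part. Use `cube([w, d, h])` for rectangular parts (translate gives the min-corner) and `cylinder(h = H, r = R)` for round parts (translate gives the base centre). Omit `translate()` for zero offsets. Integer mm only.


translate([305, 261, 378]) cube([345, 346, 39]);
translate([321, 277, 0]) cylinder(h = 378, r = 16);
translate([634, 277, 0]) cylinder(h = 378, r = 16);
translate([321, 591, 0]) cylinder(h = 378, r = 16);
translate([634, 591, 0]) cylinder(h = 378, r = 16);


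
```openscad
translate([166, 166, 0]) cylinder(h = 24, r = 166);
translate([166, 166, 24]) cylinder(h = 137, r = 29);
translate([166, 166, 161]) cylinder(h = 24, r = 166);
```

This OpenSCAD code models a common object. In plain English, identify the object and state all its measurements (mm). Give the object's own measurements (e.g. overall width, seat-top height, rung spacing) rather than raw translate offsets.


A spool: two coaxial disc flanges of radius 166 mm and thickness 24 mm, joined by a core cylinder of radius 29 mm and height 137 mm. The lower flange rests on z = 0 and the three cylinders share a vertical axis.


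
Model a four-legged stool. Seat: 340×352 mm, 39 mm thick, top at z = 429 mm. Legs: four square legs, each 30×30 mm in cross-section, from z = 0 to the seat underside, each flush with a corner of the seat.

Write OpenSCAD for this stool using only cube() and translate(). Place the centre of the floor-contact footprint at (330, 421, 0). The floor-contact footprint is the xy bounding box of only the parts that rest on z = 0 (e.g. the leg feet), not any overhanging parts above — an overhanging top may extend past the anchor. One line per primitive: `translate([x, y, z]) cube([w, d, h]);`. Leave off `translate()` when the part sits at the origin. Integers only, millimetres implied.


translate([160, 245, 390]) cube([340, 352, 39]);
translate([160, 245, 0]) cube([30, 30, 390]);
translate([470, 245, 0]) cube([30, 30, 390]);
translate([160, 567, 0]) cube([30, 30, 390]);
translate([470, 567, 0]) cube([30, 30, 390]);


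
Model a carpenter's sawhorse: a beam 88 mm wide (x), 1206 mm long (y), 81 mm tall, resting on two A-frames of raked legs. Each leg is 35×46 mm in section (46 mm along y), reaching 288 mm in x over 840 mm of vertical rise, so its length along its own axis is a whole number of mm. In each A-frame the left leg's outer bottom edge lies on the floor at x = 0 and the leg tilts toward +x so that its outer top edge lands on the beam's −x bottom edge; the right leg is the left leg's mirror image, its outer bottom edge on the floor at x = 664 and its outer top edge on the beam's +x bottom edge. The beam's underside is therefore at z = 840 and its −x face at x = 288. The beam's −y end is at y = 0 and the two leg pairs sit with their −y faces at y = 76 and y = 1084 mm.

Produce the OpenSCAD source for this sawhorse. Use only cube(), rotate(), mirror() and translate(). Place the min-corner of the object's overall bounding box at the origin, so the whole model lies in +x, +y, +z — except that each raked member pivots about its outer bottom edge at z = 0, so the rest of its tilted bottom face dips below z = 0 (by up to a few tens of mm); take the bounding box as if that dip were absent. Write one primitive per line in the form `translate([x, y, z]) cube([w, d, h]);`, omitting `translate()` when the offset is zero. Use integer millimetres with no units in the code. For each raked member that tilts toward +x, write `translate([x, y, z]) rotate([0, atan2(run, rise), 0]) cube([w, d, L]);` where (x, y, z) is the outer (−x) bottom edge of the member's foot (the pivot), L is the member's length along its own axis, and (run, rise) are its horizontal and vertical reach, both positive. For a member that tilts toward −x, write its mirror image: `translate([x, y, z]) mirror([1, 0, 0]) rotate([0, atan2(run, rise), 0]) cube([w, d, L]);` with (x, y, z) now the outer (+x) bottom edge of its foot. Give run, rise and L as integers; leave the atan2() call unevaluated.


translate([288, 0, 840]) cube([88, 1206, 81]);
translate([0, 76, 0]) rotate([0, atan2(288, 840), 0]) cube([35, 46, 888]);
translate([664, 76, 0]) mirror([1, 0, 0]) rotate([0, atan2(288, 840), 0]) cube([35, 46, 888]);
translate([0, 1084, 0]) rotate([0, atan2(288, 840), 0]) cube([35, 46, 888]);
translate([664, 1084, 0]) mirror([1, 0, 0]) rotate([0, atan2(288, 840), 0]) cube([35, 46, 888]);


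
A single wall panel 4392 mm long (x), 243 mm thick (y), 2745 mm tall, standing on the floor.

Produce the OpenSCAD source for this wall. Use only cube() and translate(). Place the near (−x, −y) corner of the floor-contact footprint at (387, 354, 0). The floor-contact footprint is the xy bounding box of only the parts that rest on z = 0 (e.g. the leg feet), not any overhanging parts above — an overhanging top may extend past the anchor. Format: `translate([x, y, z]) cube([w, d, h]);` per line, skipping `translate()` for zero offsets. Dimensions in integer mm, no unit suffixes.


translate([387, 354, 0]) cube([4392, 243, 2745]);


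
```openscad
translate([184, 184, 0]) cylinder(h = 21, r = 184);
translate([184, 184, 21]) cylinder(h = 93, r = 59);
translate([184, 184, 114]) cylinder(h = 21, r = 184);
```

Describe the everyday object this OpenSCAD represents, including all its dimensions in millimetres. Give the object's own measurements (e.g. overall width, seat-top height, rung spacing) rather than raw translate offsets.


A spool: two coaxial disc flanges of radius 184 mm and thickness 21 mm, joined by a core cylinder of radius 59 mm and height 93 mm. The lower flange rests on z = 0 and the three cylinders share a vertical axis.


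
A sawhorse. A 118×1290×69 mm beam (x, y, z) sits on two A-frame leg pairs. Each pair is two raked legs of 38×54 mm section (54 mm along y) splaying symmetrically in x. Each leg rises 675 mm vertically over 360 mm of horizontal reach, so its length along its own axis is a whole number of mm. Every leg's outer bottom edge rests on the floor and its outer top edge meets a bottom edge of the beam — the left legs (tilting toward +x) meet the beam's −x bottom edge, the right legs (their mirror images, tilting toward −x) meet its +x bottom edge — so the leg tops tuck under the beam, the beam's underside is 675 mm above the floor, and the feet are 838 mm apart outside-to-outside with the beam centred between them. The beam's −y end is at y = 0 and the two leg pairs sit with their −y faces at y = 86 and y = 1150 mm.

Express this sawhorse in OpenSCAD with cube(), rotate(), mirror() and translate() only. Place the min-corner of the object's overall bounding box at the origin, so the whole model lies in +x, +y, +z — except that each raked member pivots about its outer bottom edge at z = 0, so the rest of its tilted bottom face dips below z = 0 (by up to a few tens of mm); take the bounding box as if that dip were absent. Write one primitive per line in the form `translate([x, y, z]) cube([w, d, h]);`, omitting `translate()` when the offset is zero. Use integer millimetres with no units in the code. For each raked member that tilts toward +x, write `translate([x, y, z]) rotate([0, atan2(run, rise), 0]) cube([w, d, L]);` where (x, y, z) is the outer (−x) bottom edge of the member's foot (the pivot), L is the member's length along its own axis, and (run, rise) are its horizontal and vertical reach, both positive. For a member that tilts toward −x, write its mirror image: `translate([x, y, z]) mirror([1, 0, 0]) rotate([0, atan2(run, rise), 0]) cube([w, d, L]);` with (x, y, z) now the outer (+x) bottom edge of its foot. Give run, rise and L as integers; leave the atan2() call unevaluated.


translate([360, 0, 675]) cube([118, 1290, 69]);
translate([0, 86, 0]) rotate([0, atan2(360, 675), 0]) cube([38, 54, 765]);
translate([838, 86, 0]) mirror([1, 0, 0]) rotate([0, atan2(360, 675), 0]) cube([38, 54, 765]);
translate([0, 1150, 0]) rotate([0, atan2(360, 675), 0]) cube([38, 54, 765]);
translate([838, 1150, 0]) mirror([1, 0, 0]) rotate([0, atan2(360, 675), 0]) cube([38, 54, 765]);


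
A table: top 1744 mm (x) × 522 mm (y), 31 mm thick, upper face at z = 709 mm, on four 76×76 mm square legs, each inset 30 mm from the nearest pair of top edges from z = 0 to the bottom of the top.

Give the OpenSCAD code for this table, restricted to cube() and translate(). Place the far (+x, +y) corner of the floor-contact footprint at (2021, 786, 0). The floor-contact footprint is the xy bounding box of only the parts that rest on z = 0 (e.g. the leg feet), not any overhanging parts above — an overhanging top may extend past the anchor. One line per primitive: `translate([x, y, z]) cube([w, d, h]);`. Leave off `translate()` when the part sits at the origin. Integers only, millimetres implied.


translate([307, 294, 678]) cube([1744, 522, 31]);
translate([337, 324, 0]) cube([76, 76, 678]);
translate([1945, 324, 0]) cube([76, 76, 678]);
translate([337, 710, 0]) cube([76, 76, 678]);
translate([1945, 710, 0]) cube([76, 76, 678]);


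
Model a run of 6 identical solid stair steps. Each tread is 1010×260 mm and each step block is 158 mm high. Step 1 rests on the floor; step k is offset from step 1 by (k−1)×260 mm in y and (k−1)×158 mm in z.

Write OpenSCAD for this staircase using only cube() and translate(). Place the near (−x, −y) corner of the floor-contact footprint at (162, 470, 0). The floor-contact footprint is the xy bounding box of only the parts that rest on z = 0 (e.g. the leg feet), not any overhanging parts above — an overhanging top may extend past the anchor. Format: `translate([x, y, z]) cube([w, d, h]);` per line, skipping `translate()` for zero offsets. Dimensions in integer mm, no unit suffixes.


translate([162, 470, 0]) cube([1010, 260, 158]);
translate([162, 730, 158]) cube([1010, 260, 158]);
translate([162, 990, 316]) cube([1010, 260, 158]);
translate([162, 1250, 474]) cube([1010, 260, 158]);
translate([162, 1510, 632]) cube([1010, 260, 158]);
translate([162, 1770, 790]) cube([1010, 260, 158]);


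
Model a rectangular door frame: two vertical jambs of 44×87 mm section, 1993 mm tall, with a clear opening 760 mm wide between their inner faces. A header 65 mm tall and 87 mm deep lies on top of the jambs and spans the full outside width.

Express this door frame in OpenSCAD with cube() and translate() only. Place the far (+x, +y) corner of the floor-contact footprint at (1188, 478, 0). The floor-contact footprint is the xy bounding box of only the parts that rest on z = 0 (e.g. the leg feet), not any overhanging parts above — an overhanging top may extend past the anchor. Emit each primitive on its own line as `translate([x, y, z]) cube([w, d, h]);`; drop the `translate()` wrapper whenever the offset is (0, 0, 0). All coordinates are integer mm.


translate([340, 391, 0]) cube([44, 87, 1993]);
translate([1144, 391, 0]) cube([44, 87, 1993]);
translate([340, 391, 1993]) cube([848, 87, 65]);


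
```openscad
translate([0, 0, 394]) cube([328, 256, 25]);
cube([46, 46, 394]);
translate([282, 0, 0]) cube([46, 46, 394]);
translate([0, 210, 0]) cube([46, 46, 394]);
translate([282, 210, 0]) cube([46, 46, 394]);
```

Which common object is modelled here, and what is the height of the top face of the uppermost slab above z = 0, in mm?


A stool. The seat height is 419 mm.

A 328×256×25 slab at z = 394 on four corner posts — a stool. The seat top is 394 + 25 = 419 mm.


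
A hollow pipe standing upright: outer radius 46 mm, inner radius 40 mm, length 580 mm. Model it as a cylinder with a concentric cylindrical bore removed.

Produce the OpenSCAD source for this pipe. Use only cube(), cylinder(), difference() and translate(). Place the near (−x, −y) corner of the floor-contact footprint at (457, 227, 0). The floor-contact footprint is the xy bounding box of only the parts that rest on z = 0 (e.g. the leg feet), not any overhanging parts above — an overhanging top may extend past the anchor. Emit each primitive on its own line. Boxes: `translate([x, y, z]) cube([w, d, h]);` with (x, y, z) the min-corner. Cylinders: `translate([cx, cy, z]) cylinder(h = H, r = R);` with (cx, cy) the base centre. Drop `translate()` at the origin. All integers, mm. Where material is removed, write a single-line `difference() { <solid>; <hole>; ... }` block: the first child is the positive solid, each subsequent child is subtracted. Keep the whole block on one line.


difference() { translate([503, 273, 0]) cylinder(h = 580, r = 46); translate([503, 273, 0]) cylinder(h = 580, r = 40); }


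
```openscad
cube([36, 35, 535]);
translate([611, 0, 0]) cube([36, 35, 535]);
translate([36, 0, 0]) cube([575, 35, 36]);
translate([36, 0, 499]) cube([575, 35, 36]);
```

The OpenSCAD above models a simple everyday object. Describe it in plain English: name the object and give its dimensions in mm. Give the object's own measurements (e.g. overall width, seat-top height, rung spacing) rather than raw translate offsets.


A rectangular picture frame lying in the x–z plane (depth along y). The opening is 575 mm wide (x) by 463 mm tall (z), surrounded by a border 36 mm wide on all four sides. The frame is 35 mm deep and is made of two full-height vertical stiles with two horizontal rails fitted between them.


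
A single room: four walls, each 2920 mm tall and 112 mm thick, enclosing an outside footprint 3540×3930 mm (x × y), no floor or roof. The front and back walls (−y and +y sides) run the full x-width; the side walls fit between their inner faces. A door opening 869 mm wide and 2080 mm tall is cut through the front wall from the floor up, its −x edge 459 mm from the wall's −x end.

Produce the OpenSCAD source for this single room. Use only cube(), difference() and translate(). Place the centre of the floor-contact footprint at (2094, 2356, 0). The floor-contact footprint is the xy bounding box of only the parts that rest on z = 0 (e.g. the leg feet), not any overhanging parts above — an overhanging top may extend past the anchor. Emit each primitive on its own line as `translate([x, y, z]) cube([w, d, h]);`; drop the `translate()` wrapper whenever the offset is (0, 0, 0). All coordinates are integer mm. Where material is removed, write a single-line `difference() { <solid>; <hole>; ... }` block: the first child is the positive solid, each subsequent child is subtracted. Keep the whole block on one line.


difference() { translate([324, 391, 0]) cube([3540, 112, 2920]); translate([783, 391, 0]) cube([869, 112, 2080]); }
translate([324, 4209, 0]) cube([3540, 112, 2920]);
translate([324, 503, 0]) cube([112, 3706, 2920]);
translate([3752, 503, 0]) cube([112, 3706, 2920]);


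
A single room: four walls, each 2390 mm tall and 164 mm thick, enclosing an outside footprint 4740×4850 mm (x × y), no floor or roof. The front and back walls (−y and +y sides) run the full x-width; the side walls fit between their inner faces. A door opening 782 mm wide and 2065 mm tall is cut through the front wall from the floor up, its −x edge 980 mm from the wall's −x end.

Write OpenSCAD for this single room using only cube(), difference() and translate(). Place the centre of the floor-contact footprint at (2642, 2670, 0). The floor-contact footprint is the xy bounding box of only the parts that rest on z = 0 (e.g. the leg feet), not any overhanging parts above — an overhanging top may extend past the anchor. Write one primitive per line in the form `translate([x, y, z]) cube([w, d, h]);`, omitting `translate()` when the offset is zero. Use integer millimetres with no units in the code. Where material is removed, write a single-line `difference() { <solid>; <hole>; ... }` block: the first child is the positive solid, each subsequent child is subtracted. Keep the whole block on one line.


difference() { translate([272, 245, 0]) cube([4740, 164, 2390]); translate([1252, 245, 0]) cube([782, 164, 2065]); }
translate([272, 4931, 0]) cube([4740, 164, 2390]);
translate([272, 409, 0]) cube([164, 4522, 2390]);
translate([4848, 409, 0]) cube([164, 4522, 2390]);


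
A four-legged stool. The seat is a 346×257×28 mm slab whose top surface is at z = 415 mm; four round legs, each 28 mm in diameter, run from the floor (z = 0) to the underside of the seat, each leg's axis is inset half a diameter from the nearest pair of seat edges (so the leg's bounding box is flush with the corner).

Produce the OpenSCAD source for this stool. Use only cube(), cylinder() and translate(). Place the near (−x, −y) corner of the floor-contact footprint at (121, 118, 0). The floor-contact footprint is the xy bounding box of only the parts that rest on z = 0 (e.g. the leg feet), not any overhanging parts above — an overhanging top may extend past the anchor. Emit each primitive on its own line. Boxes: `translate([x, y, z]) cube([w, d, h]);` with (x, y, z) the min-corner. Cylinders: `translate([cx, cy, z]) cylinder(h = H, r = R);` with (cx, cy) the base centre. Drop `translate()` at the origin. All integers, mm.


// leg_h = 415 - 28 = 387
translate([121, 118, 387]) cube([346, 257, 28]);
translate([135, 132, 0]) cylinder(h = 387, r = 14);
translate([453, 132, 0]) cylinder(h = 387, r = 14);
translate([135, 361, 0]) cylinder(h = 387, r = 14);
translate([453, 361, 0]) cylinder(h = 387, r = 14);


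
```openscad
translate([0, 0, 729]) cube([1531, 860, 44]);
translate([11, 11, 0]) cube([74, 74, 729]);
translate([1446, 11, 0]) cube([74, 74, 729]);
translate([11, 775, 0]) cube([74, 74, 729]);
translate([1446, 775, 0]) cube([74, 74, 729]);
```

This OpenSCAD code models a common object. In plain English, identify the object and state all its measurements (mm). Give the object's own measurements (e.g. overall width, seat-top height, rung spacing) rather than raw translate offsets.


A rectangular dining table. The top is 1531×860×44 mm with its upper surface at z = 773 mm. It stands on four 74×74 mm square legs, each inset 11 mm from the nearest pair of top edges, running from the floor to the underside of the top.


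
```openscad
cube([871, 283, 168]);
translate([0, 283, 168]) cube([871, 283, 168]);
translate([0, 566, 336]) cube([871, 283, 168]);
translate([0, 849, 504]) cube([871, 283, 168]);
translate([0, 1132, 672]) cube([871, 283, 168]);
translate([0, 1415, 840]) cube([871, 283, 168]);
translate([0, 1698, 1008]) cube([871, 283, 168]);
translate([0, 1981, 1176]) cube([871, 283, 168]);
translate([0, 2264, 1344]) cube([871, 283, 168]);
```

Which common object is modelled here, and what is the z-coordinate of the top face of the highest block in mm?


A staircase. The total rise is 1512 mm.

9 identical blocks, each offset up and back from the previous — a staircase. Each step is 168 mm tall and there are 9 of them, so the total rise is 9 × 168 = 1512 mm.


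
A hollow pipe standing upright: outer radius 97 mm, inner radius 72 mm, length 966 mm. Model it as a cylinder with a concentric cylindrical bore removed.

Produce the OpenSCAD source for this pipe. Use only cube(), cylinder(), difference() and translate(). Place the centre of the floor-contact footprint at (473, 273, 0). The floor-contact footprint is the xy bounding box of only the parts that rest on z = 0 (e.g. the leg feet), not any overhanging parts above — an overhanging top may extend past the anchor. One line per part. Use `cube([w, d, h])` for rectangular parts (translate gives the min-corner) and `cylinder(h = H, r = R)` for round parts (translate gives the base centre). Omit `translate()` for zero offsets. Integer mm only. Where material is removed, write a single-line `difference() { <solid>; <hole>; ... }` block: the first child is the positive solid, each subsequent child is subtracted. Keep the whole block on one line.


difference() { translate([473, 273, 0]) cylinder(h = 966, r = 97); translate([473, 273, 0]) cylinder(h = 966, r = 72); }


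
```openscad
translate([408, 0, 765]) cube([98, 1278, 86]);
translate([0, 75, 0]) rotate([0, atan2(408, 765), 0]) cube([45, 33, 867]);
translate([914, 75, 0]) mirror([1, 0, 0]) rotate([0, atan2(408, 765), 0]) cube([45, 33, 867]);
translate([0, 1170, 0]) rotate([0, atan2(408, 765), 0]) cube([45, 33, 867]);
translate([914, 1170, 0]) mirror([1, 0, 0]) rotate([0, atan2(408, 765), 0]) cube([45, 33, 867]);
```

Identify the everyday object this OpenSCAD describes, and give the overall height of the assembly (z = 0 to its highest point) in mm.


A sawhorse. The overall height is 851 mm.

A beam across two mirrored pairs of raked legs — a sawhorse. The beam's underside is at z = 765 (matching the legs' vertical rise in atan2(408, 765)) and the beam is 86 mm tall, so its top is at 765 + 86 = 851 mm. The raked legs top out at the beam's underside, so that is the highest point.


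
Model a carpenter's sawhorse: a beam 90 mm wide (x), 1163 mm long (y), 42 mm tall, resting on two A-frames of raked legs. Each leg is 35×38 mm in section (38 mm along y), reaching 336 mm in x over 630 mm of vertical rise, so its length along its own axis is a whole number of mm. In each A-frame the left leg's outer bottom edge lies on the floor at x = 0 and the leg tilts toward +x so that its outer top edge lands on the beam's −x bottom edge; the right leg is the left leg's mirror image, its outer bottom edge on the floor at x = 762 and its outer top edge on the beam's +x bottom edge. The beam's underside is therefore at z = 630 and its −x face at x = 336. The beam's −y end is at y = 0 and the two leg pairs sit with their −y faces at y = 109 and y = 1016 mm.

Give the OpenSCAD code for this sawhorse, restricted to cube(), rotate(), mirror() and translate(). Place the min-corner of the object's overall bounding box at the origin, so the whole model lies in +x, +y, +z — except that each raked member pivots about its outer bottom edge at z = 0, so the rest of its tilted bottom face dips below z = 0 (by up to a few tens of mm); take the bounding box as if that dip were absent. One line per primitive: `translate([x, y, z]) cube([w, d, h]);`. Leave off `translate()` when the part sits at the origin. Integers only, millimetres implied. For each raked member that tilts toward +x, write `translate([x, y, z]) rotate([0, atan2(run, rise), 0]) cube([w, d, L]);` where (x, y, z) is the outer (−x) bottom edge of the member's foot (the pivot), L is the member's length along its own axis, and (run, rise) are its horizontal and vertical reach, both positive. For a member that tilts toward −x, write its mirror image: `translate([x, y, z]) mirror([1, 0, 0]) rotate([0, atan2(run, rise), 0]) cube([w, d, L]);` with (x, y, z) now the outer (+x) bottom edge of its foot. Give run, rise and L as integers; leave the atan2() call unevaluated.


translate([336, 0, 630]) cube([90, 1163, 42]);
translate([0, 109, 0]) rotate([0, atan2(336, 630), 0]) cube([35, 38, 714]);
translate([762, 109, 0]) mirror([1, 0, 0]) rotate([0, atan2(336, 630), 0]) cube([35, 38, 714]);
translate([0, 1016, 0]) rotate([0, atan2(336, 630), 0]) cube([35, 38, 714]);
translate([762, 1016, 0]) mirror([1, 0, 0]) rotate([0, atan2(336, 630), 0]) cube([35, 38, 714]);
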